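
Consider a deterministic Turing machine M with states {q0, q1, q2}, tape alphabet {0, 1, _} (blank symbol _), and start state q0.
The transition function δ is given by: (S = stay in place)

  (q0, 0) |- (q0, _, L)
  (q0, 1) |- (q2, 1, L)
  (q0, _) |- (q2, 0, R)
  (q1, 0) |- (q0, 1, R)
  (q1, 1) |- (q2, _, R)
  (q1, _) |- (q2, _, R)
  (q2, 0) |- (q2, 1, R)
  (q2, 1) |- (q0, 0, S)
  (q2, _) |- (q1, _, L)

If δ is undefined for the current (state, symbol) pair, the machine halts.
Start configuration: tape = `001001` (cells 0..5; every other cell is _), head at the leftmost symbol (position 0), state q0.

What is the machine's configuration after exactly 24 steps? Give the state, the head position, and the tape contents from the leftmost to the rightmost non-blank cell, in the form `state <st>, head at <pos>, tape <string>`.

state q1, head at -4, tape 1____001

state=q0 head=0 tape=____[0]01001   (q0,0)→(q0,_,L)
state=q0 head=-1 tape=___[_]_01001   (q0,_)→(q2,0,R)
state=q2 head=0 tape=___0[_]01001   (q2,_)→(q1,_,L)
state=q1 head=-1 tape=___[0]_01001   (q1,0)→(q0,1,R)
state=q0 head=0 tape=___1[_]01001   (q0,_)→(q2,0,R)
state=q2 head=1 tape=___10[0]1001   (q2,0)→(q2,1,R)
state=q2 head=2 tape=___101[1]001   (q2,1)→(q0,0,S)
state=q0 head=2 tape=___101[0]001   (q0,0)→(q0,_,L)
state=q0 head=1 tape=___10[1]_001   (q0,1)→(q2,1,L)
state=q2 head=0 tape=___1[0]1_001   (q2,0)→(q2,1,R)
state=q2 head=1 tape=___11[1]_001   (q2,1)→(q0,0,S)
state=q0 head=1 tape=___11[0]_001   (q0,0)→(q0,_,L)
state=q0 head=0 tape=___1[1]__001   (q0,1)→(q2,1,L)
state=q2 head=-1 tape=___[1]1__001   (q2,1)→(q0,0,S)
state=q0 head=-1 tape=___[0]1__001   (q0,0)→(q0,_,L)
state=q0 head=-2 tape=__[_]_1__001   (q0,_)→(q2,0,R)
state=q2 head=-1 tape=__0[_]1__001   (q2,_)→(q1,_,L)
state=q1 head=-2 tape=__[0]_1__001   (q1,0)→(q0,1,R)
state=q0 head=-1 tape=__1[_]1__001   (q0,_)→(q2,0,R)
state=q2 head=0 tape=__10[1]__001   (q2,1)→(q0,0,S)
state=q0 head=0 tape=__10[0]__001   (q0,0)→(q0,_,L)
state=q0 head=-1 tape=__1[0]___001   (q0,0)→(q0,_,L)
state=q0 head=-2 tape=__[1]____001   (q0,1)→(q2,1,L)
state=q2 head=-3 tape=_[_]1____001   (q2,_)→(q1,_,L)
state=q1 head=-4 tape=[_]_1____001
After 24 steps: state q1, head at -4, tape 1____001.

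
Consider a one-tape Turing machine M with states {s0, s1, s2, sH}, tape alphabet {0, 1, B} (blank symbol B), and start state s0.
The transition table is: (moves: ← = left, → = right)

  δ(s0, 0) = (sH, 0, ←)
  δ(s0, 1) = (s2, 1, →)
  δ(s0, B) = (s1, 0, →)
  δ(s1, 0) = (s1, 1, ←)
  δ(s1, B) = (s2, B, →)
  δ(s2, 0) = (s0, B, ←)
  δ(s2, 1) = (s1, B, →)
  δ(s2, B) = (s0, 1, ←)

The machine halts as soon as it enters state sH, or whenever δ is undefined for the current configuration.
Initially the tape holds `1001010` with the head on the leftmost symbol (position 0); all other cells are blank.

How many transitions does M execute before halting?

s0 | [1]001010   read 1 → write 1, move →, go to s2
s2 | 1[0]01010   read 0 → write B, move ←, go to s0
s0 | [1]B01010   read 1 → write 1, move →, go to s2
s2 | 1[B]01010   read B → write 1, move ←, go to s0
s0 | [1]101010   read 1 → write 1, move →, go to s2
s2 | 1[1]01010   read 1 → write B, move →, go to s1
s1 | 1B[0]1010   read 0 → write 1, move ←, go to s1
s1 | 1[B]11010   read B → write B, move →, go to s2
s2 | 1B[1]1010   read 1 → write B, move →, go to s1
s1 | 1BB[1]010
M halts after 9 transitions.

9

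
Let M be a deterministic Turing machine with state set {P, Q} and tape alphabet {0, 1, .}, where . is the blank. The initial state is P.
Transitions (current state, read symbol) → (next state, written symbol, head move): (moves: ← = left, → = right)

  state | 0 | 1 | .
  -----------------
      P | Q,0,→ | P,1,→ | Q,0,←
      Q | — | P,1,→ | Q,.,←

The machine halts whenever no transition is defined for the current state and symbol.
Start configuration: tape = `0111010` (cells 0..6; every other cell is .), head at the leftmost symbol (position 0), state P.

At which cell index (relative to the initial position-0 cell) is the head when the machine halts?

state=P head=0 tape=[0]111010.   (P,0)→(Q,0,→)
state=Q head=1 tape=0[1]11010.   (Q,1)→(P,1,→)
state=P head=2 tape=01[1]1010.   (P,1)→(P,1,→)
state=P head=3 tape=011[1]010.   (P,1)→(P,1,→)
state=P head=4 tape=0111[0]10.   (P,0)→(Q,0,→)
state=Q head=5 tape=01110[1]0.   (Q,1)→(P,1,→)
state=P head=6 tape=011101[0].   (P,0)→(Q,0,→)
state=Q head=7 tape=0111010[.]   (Q,.)→(Q,.,←)
state=Q head=6 tape=011101[0].
At halt the head is at cell 6.

6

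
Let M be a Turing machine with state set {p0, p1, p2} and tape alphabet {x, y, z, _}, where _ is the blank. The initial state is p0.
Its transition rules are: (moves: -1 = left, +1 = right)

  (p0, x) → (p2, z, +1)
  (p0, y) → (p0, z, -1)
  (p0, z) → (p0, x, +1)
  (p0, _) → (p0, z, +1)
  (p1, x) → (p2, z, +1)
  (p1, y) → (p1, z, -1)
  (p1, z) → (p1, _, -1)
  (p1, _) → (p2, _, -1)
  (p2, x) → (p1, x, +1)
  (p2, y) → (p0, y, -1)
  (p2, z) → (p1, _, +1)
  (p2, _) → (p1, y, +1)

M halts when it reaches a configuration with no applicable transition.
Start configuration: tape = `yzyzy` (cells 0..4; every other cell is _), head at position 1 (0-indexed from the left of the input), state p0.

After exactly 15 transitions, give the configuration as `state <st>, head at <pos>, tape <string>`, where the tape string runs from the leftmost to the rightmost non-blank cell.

state p0, head at 0, tape zxz__y

state=p0 head=1 tape=_y[z]yzy   (p0,z)→(p0,x,+1)
state=p0 head=2 tape=_yx[y]zy   (p0,y)→(p0,z,-1)
state=p0 head=1 tape=_y[x]zzy   (p0,x)→(p2,z,+1)
state=p2 head=2 tape=_yz[z]zy   (p2,z)→(p1,_,+1)
state=p1 head=3 tape=_yz_[z]y   (p1,z)→(p1,_,-1)
state=p1 head=2 tape=_yz[_]_y   (p1,_)→(p2,_,-1)
state=p2 head=1 tape=_y[z]__y   (p2,z)→(p1,_,+1)
state=p1 head=2 tape=_y_[_]_y   (p1,_)→(p2,_,-1)
state=p2 head=1 tape=_y[_]__y   (p2,_)→(p1,y,+1)
state=p1 head=2 tape=_yy[_]_y   (p1,_)→(p2,_,-1)
state=p2 head=1 tape=_y[y]__y   (p2,y)→(p0,y,-1)
state=p0 head=0 tape=_[y]y__y   (p0,y)→(p0,z,-1)
state=p0 head=-1 tape=[_]zy__y   (p0,_)→(p0,z,+1)
state=p0 head=0 tape=z[z]y__y   (p0,z)→(p0,x,+1)
state=p0 head=1 tape=zx[y]__y   (p0,y)→(p0,z,-1)
state=p0 head=0 tape=z[x]z__y
After 15 steps: state p0, head at 0, tape zxz__y.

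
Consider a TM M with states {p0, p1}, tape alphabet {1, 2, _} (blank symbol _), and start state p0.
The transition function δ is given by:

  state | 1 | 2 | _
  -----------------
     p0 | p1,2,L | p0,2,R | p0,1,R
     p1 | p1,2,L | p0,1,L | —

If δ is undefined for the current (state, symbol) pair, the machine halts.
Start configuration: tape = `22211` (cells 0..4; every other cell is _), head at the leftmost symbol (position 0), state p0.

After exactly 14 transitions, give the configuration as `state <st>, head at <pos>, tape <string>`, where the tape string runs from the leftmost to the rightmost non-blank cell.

p0 | __[2]2211   read 2 → write 2, move R, go to p0
p0 | __2[2]211   read 2 → write 2, move R, go to p0
p0 | __22[2]11   read 2 → write 2, move R, go to p0
p0 | __222[1]1   read 1 → write 2, move L, go to p1
p1 | __22[2]21   read 2 → write 1, move L, go to p0
p0 | __2[2]121   read 2 → write 2, move R, go to p0
p0 | __22[1]21   read 1 → write 2, move L, go to p1
p1 | __2[2]221   read 2 → write 1, move L, go to p0
p0 | __[2]1221   read 2 → write 2, move R, go to p0
p0 | __2[1]221   read 1 → write 2, move L, go to p1
p1 | __[2]2221   read 2 → write 1, move L, go to p0
p0 | _[_]12221   read _ → write 1, move R, go to p0
p0 | _1[1]2221   read 1 → write 2, move L, go to p1
p1 | _[1]22221   read 1 → write 2, move L, go to p1
p1 | [_]222221
After 14 steps: state p1, head at -2, tape 222221.

state p1, head at -2, tape 222221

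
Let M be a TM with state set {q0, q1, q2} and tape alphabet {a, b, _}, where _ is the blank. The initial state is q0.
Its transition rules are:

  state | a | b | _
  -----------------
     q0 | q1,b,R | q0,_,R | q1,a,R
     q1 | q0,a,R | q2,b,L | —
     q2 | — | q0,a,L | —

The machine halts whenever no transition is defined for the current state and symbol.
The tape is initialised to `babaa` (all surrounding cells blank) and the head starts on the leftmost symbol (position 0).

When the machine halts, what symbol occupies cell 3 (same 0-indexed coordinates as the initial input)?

q0 | [b]abaa__   read b → write _, move R, go to q0
q0 | _[a]baa__   read a → write b, move R, go to q1
q1 | _b[b]aa__   read b → write b, move L, go to q2
q2 | _[b]baa__   read b → write a, move L, go to q0
q0 | [_]abaa__   read _ → write a, move R, go to q1
q1 | a[a]baa__   read a → write a, move R, go to q0
q0 | aa[b]aa__   read b → write _, move R, go to q0
q0 | aa_[a]a__   read a → write b, move R, go to q1
q1 | aa_b[a]__   read a → write a, move R, go to q0
q0 | aa_ba[_]_   read _ → write a, move R, go to q1
q1 | aa_baa[_]
Cell 3 holds b when M halts.

b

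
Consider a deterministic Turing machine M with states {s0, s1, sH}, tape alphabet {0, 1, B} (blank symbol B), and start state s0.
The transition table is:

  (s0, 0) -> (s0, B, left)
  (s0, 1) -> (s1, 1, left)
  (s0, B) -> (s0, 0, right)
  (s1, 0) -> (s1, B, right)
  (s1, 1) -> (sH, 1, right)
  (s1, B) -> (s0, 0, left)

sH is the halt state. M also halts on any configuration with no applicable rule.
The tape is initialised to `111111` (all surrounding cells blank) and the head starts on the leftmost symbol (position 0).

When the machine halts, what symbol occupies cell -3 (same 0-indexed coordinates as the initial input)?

state=s0 head=0 tape=BBB[1]11111   (s0,1)→(s1,1,left)
state=s1 head=-1 tape=BB[B]111111   (s1,B)→(s0,0,left)
state=s0 head=-2 tape=B[B]0111111   (s0,B)→(s0,0,right)
state=s0 head=-1 tape=B0[0]111111   (s0,0)→(s0,B,left)
state=s0 head=-2 tape=B[0]B111111   (s0,0)→(s0,B,left)
state=s0 head=-3 tape=[B]BB111111   (s0,B)→(s0,0,right)
state=s0 head=-2 tape=0[B]B111111   (s0,B)→(s0,0,right)
state=s0 head=-1 tape=00[B]111111   (s0,B)→(s0,0,right)
state=s0 head=0 tape=000[1]11111   (s0,1)→(s1,1,left)
state=s1 head=-1 tape=00[0]111111   (s1,0)→(s1,B,right)
state=s1 head=0 tape=00B[1]11111   (s1,1)→(sH,1,right)
state=sH head=1 tape=00B1[1]1111
Cell -3 holds 0 when M halts.

0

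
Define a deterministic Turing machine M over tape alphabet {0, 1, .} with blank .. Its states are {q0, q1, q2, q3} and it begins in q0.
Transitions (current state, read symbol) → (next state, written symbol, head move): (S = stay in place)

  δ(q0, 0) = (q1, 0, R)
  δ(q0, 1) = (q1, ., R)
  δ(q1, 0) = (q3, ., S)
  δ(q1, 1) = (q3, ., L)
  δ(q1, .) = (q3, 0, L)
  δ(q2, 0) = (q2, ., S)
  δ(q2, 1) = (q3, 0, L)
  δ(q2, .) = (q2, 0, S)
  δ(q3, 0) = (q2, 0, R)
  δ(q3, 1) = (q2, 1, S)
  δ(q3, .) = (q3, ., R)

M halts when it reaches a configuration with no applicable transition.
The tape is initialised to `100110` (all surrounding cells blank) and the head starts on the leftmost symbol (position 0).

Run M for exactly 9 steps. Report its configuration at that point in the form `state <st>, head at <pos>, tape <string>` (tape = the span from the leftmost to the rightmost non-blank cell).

state q2, head at 3, tape 0.10

state=q0 head=0 tape=[1]00110   (q0,1)→(q1,.,R)
state=q1 head=1 tape=.[0]0110   (q1,0)→(q3,.,S)
state=q3 head=1 tape=.[.]0110   (q3,.)→(q3,.,R)
state=q3 head=2 tape=..[0]110   (q3,0)→(q2,0,R)
state=q2 head=3 tape=..0[1]10   (q2,1)→(q3,0,L)
state=q3 head=2 tape=..[0]010   (q3,0)→(q2,0,R)
state=q2 head=3 tape=..0[0]10   (q2,0)→(q2,.,S)
state=q2 head=3 tape=..0[.]10   (q2,.)→(q2,0,S)
state=q2 head=3 tape=..0[0]10   (q2,0)→(q2,.,S)
state=q2 head=3 tape=..0[.]10
After 9 steps: state q2, head at 3, tape 0.10.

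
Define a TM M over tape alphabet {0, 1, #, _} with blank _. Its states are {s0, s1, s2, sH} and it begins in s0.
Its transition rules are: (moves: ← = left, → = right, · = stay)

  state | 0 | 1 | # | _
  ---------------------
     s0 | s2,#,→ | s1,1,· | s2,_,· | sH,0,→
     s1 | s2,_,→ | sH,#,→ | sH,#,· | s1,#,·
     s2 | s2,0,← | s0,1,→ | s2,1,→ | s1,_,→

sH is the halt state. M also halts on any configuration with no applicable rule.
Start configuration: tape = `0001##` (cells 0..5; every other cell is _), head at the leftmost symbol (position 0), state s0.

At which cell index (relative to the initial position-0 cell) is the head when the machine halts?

s0 | [0]001##   read 0 → write #, move →, go to s2
s2 | #[0]01##   read 0 → write 0, move ←, go to s2
s2 | [#]001##   read # → write 1, move →, go to s2
s2 | 1[0]01##   read 0 → write 0, move ←, go to s2
s2 | [1]001##   read 1 → write 1, move →, go to s0
s0 | 1[0]01##   read 0 → write #, move →, go to s2
s2 | 1#[0]1##   read 0 → write 0, move ←, go to s2
s2 | 1[#]01##   read # → write 1, move →, go to s2
s2 | 11[0]1##   read 0 → write 0, move ←, go to s2
s2 | 1[1]01##   read 1 → write 1, move →, go to s0
s0 | 11[0]1##   read 0 → write #, move →, go to s2
s2 | 11#[1]##   read 1 → write 1, move →, go to s0
s0 | 11#1[#]#   read # → write _, move ·, go to s2
s2 | 11#1[_]#   read _ → write _, move →, go to s1
s1 | 11#1_[#]   read # → write #, move ·, go to sH
sH | 11#1_[#]
At halt the head is at cell 5.

5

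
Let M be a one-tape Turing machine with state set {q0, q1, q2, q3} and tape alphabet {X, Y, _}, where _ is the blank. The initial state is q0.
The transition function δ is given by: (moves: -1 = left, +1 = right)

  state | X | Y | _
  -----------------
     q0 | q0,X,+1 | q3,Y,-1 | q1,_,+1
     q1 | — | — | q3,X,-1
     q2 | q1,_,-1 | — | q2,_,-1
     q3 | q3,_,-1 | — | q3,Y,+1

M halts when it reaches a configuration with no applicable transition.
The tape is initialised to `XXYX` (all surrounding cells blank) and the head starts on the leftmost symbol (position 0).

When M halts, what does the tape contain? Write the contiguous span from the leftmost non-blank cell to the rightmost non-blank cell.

q0 | _[X]XYX   read X → write X, move +1, go to q0
q0 | _X[X]YX   read X → write X, move +1, go to q0
q0 | _XX[Y]X   read Y → write Y, move -1, go to q3
q3 | _X[X]YX   read X → write _, move -1, go to q3
q3 | _[X]_YX   read X → write _, move -1, go to q3
q3 | [_]__YX   read _ → write Y, move +1, go to q3
q3 | Y[_]_YX   read _ → write Y, move +1, go to q3
q3 | YY[_]YX   read _ → write Y, move +1, go to q3
q3 | YYY[Y]X
The non-blank tape span at halt is YYYYX.

YYYYX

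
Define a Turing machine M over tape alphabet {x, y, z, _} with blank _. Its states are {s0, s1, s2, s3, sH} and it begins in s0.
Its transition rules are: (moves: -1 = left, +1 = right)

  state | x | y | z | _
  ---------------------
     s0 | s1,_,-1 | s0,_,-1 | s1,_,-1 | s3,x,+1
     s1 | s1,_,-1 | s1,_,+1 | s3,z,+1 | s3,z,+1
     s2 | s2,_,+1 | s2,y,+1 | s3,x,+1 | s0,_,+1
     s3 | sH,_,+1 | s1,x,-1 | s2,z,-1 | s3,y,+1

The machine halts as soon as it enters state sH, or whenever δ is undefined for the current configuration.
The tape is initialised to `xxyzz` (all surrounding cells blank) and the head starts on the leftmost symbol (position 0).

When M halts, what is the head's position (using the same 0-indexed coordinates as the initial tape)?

2

s0 | _[x]xyzz   read x → write _, move -1, go to s1
s1 | [_]_xyzz   read _ → write z, move +1, go to s3
s3 | z[_]xyzz   read _ → write y, move +1, go to s3
s3 | zy[x]yzz   read x → write _, move +1, go to sH
sH | zy_[y]zz
At halt the head is at cell 2.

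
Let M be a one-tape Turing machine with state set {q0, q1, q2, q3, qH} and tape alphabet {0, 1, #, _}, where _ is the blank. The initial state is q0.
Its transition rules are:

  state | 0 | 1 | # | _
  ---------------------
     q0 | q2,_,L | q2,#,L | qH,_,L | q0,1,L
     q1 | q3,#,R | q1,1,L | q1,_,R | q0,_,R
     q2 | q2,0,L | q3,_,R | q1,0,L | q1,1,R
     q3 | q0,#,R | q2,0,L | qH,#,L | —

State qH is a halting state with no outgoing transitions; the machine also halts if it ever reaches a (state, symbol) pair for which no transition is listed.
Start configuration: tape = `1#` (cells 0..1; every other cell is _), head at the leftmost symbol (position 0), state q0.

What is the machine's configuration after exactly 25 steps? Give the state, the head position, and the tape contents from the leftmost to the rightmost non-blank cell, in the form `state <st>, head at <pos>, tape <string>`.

state q2, head at 1, tape 111_#1

q0 | __[1]#__   read 1 → write #, move L, go to q2
q2 | _[_]##__   read _ → write 1, move R, go to q1
q1 | _1[#]#__   read # → write _, move R, go to q1
q1 | _1_[#]__   read # → write _, move R, go to q1
q1 | _1__[_]_   read _ → write _, move R, go to q0
q0 | _1___[_]   read _ → write 1, move L, go to q0
q0 | _1__[_]1   read _ → write 1, move L, go to q0
q0 | _1_[_]11   read _ → write 1, move L, go to q0
q0 | _1[_]111   read _ → write 1, move L, go to q0
q0 | _[1]1111   read 1 → write #, move L, go to q2
q2 | [_]#1111   read _ → write 1, move R, go to q1
q1 | 1[#]1111   read # → write _, move R, go to q1
q1 | 1_[1]111   read 1 → write 1, move L, go to q1
q1 | 1[_]1111   read _ → write _, move R, go to q0
q0 | 1_[1]111   read 1 → write #, move L, go to q2
q2 | 1[_]#111   read _ → write 1, move R, go to q1
q1 | 11[#]111   read # → write _, move R, go to q1
q1 | 11_[1]11   read 1 → write 1, move L, go to q1
q1 | 11[_]111   read _ → write _, move R, go to q0
q0 | 11_[1]11   read 1 → write #, move L, go to q2
q2 | 11[_]#11   read _ → write 1, move R, go to q1
q1 | 111[#]11   read # → write _, move R, go to q1
q1 | 111_[1]1   read 1 → write 1, move L, go to q1
q1 | 111[_]11   read _ → write _, move R, go to q0
q0 | 111_[1]1   read 1 → write #, move L, go to q2
q2 | 111[_]#1
After 25 steps: state q2, head at 1, tape 111_#1.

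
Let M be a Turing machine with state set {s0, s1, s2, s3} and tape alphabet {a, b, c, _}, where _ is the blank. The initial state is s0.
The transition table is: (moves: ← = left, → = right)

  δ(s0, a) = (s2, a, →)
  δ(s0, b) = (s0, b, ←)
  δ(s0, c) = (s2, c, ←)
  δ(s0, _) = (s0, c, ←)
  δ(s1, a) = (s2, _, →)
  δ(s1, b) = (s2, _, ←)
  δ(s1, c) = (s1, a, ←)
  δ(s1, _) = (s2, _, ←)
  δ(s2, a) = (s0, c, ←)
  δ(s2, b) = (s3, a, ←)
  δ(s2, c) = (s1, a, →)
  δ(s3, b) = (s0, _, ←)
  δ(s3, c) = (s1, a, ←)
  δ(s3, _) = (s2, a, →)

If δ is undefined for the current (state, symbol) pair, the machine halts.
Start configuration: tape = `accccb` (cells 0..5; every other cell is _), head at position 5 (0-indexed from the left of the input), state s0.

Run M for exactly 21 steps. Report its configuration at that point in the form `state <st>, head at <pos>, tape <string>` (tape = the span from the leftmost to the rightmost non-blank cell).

s0 | acccc[b]   read b → write b, move ←, go to s0
s0 | accc[c]b   read c → write c, move ←, go to s2
s2 | acc[c]cb   read c → write a, move →, go to s1
s1 | acca[c]b   read c → write a, move ←, go to s1
s1 | acc[a]ab   read a → write _, move →, go to s2
s2 | acc_[a]b   read a → write c, move ←, go to s0
s0 | acc[_]cb   read _ → write c, move ←, go to s0
s0 | ac[c]ccb   read c → write c, move ←, go to s2
s2 | a[c]cccb   read c → write a, move →, go to s1
s1 | aa[c]ccb   read c → write a, move ←, go to s1
s1 | a[a]accb   read a → write _, move →, go to s2
s2 | a_[a]ccb   read a → write c, move ←, go to s0
s0 | a[_]cccb   read _ → write c, move ←, go to s0
s0 | [a]ccccb   read a → write a, move →, go to s2
s2 | a[c]cccb   read c → write a, move →, go to s1
s1 | aa[c]ccb   read c → write a, move ←, go to s1
s1 | a[a]accb   read a → write _, move →, go to s2
s2 | a_[a]ccb   read a → write c, move ←, go to s0
s0 | a[_]cccb   read _ → write c, move ←, go to s0
s0 | [a]ccccb   read a → write a, move →, go to s2
s2 | a[c]cccb   read c → write a, move →, go to s1
s1 | aa[c]ccb
After 21 steps: state s1, head at 2, tape aacccb.

state s1, head at 2, tape aacccb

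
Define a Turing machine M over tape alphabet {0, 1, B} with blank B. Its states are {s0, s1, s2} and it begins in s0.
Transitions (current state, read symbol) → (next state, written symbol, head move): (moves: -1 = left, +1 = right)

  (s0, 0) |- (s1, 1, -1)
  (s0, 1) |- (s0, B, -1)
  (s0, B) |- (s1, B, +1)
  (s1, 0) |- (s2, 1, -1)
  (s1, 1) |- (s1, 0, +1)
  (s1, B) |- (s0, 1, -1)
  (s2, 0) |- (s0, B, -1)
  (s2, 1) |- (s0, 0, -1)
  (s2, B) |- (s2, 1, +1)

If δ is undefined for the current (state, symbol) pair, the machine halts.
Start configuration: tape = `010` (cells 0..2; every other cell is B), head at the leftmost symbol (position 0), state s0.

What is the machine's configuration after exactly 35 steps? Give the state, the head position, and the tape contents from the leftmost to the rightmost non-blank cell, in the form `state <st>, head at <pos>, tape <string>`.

state s1, head at 1, tape 00011

state=s0 head=0 tape=BBB[0]10   (s0,0)→(s1,1,-1)
state=s1 head=-1 tape=BB[B]110   (s1,B)→(s0,1,-1)
state=s0 head=-2 tape=B[B]1110   (s0,B)→(s1,B,+1)
state=s1 head=-1 tape=BB[1]110   (s1,1)→(s1,0,+1)
state=s1 head=0 tape=BB0[1]10   (s1,1)→(s1,0,+1)
state=s1 head=1 tape=BB00[1]0   (s1,1)→(s1,0,+1)
state=s1 head=2 tape=BB000[0]   (s1,0)→(s2,1,-1)
state=s2 head=1 tape=BB00[0]1   (s2,0)→(s0,B,-1)
state=s0 head=0 tape=BB0[0]B1   (s0,0)→(s1,1,-1)
state=s1 head=-1 tape=BB[0]1B1   (s1,0)→(s2,1,-1)
state=s2 head=-2 tape=B[B]11B1   (s2,B)→(s2,1,+1)
state=s2 head=-1 tape=B1[1]1B1   (s2,1)→(s0,0,-1)
state=s0 head=-2 tape=B[1]01B1   (s0,1)→(s0,B,-1)
state=s0 head=-3 tape=[B]B01B1   (s0,B)→(s1,B,+1)
state=s1 head=-2 tape=B[B]01B1   (s1,B)→(s0,1,-1)
state=s0 head=-3 tape=[B]101B1   (s0,B)→(s1,B,+1)
state=s1 head=-2 tape=B[1]01B1   (s1,1)→(s1,0,+1)
state=s1 head=-1 tape=B0[0]1B1   (s1,0)→(s2,1,-1)
state=s2 head=-2 tape=B[0]11B1   (s2,0)→(s0,B,-1)
state=s0 head=-3 tape=[B]B11B1   (s0,B)→(s1,B,+1)
state=s1 head=-2 tape=B[B]11B1   (s1,B)→(s0,1,-1)
state=s0 head=-3 tape=[B]111B1   (s0,B)→(s1,B,+1)
state=s1 head=-2 tape=B[1]11B1   (s1,1)→(s1,0,+1)
state=s1 head=-1 tape=B0[1]1B1   (s1,1)→(s1,0,+1)
state=s1 head=0 tape=B00[1]B1   (s1,1)→(s1,0,+1)
state=s1 head=1 tape=B000[B]1   (s1,B)→(s0,1,-1)
state=s0 head=0 tape=B00[0]11   (s0,0)→(s1,1,-1)
state=s1 head=-1 tape=B0[0]111   (s1,0)→(s2,1,-1)
state=s2 head=-2 tape=B[0]1111   (s2,0)→(s0,B,-1)
state=s0 head=-3 tape=[B]B1111   (s0,B)→(s1,B,+1)
state=s1 head=-2 tape=B[B]1111   (s1,B)→(s0,1,-1)
state=s0 head=-3 tape=[B]11111   (s0,B)→(s1,B,+1)
state=s1 head=-2 tape=B[1]1111   (s1,1)→(s1,0,+1)
state=s1 head=-1 tape=B0[1]111   (s1,1)→(s1,0,+1)
state=s1 head=0 tape=B00[1]11   (s1,1)→(s1,0,+1)
state=s1 head=1 tape=B000[1]1
After 35 steps: state s1, head at 1, tape 00011.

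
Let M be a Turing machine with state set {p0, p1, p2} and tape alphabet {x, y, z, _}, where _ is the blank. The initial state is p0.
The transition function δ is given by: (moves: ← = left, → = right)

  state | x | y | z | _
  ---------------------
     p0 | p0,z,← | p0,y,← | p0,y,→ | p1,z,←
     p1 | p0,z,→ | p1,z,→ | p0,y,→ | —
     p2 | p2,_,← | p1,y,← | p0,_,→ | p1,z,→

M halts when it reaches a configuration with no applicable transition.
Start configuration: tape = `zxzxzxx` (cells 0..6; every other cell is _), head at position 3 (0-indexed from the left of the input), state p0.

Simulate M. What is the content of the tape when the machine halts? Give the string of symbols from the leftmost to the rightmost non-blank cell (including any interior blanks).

zyyyyyzx

state=p0 head=3 tape=__zxz[x]zxx   (p0,x)→(p0,z,←)
state=p0 head=2 tape=__zx[z]zzxx   (p0,z)→(p0,y,→)
state=p0 head=3 tape=__zxy[z]zxx   (p0,z)→(p0,y,→)
state=p0 head=4 tape=__zxyy[z]xx   (p0,z)→(p0,y,→)
state=p0 head=5 tape=__zxyyy[x]x   (p0,x)→(p0,z,←)
state=p0 head=4 tape=__zxyy[y]zx   (p0,y)→(p0,y,←)
state=p0 head=3 tape=__zxy[y]yzx   (p0,y)→(p0,y,←)
state=p0 head=2 tape=__zx[y]yyzx   (p0,y)→(p0,y,←)
state=p0 head=1 tape=__z[x]yyyzx   (p0,x)→(p0,z,←)
state=p0 head=0 tape=__[z]zyyyzx   (p0,z)→(p0,y,→)
state=p0 head=1 tape=__y[z]yyyzx   (p0,z)→(p0,y,→)
state=p0 head=2 tape=__yy[y]yyzx   (p0,y)→(p0,y,←)
state=p0 head=1 tape=__y[y]yyyzx   (p0,y)→(p0,y,←)
state=p0 head=0 tape=__[y]yyyyzx   (p0,y)→(p0,y,←)
state=p0 head=-1 tape=_[_]yyyyyzx   (p0,_)→(p1,z,←)
state=p1 head=-2 tape=[_]zyyyyyzx
The non-blank tape span at halt is zyyyyyzx.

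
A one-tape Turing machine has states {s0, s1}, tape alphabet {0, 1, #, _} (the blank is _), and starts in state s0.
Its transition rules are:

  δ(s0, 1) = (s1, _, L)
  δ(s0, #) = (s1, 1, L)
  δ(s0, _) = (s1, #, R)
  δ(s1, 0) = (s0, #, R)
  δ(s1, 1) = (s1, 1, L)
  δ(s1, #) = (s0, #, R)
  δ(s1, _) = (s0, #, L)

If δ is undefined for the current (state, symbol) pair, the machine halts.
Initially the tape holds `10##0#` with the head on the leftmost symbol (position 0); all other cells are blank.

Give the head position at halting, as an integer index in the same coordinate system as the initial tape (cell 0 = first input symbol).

s0 | __[1]0##0#   read 1 → write _, move L, go to s1
s1 | _[_]_0##0#   read _ → write #, move L, go to s0
s0 | [_]#_0##0#   read _ → write #, move R, go to s1
s1 | #[#]_0##0#   read # → write #, move R, go to s0
s0 | ##[_]0##0#   read _ → write #, move R, go to s1
s1 | ###[0]##0#   read 0 → write #, move R, go to s0
s0 | ####[#]#0#   read # → write 1, move L, go to s1
s1 | ###[#]1#0#   read # → write #, move R, go to s0
s0 | ####[1]#0#   read 1 → write _, move L, go to s1
s1 | ###[#]_#0#   read # → write #, move R, go to s0
s0 | ####[_]#0#   read _ → write #, move R, go to s1
s1 | #####[#]0#   read # → write #, move R, go to s0
s0 | ######[0]#
At halt the head is at cell 4.

4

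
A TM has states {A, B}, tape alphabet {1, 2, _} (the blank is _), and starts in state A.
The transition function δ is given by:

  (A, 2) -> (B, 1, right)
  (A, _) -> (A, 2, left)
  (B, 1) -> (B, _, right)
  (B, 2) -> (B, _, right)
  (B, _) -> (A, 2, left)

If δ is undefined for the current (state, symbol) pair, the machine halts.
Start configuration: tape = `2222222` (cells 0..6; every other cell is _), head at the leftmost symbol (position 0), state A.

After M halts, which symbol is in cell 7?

2

A | [2]222222_   read 2 → write 1, move right, go to B
B | 1[2]22222_   read 2 → write _, move right, go to B
B | 1_[2]2222_   read 2 → write _, move right, go to B
B | 1__[2]222_   read 2 → write _, move right, go to B
B | 1___[2]22_   read 2 → write _, move right, go to B
B | 1____[2]2_   read 2 → write _, move right, go to B
B | 1_____[2]_   read 2 → write _, move right, go to B
B | 1______[_]   read _ → write 2, move left, go to A
A | 1_____[_]2   read _ → write 2, move left, go to A
A | 1____[_]22   read _ → write 2, move left, go to A
A | 1___[_]222   read _ → write 2, move left, go to A
A | 1__[_]2222   read _ → write 2, move left, go to A
A | 1_[_]22222   read _ → write 2, move left, go to A
A | 1[_]222222   read _ → write 2, move left, go to A
A | [1]2222222
Cell 7 holds 2 when M halts.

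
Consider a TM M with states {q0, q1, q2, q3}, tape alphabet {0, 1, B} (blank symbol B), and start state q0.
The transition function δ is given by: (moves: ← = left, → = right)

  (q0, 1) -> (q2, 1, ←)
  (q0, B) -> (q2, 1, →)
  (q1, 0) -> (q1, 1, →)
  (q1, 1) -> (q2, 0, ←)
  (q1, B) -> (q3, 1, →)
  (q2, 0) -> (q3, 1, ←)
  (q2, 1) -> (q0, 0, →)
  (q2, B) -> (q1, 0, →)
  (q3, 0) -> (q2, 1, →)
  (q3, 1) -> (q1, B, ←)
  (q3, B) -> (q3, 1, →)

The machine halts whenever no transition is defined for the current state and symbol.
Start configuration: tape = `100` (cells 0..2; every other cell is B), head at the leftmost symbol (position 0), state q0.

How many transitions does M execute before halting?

q0 | BBB[1]00   read 1 → write 1, move ←, go to q2
q2 | BB[B]100   read B → write 0, move →, go to q1
q1 | BB0[1]00   read 1 → write 0, move ←, go to q2
q2 | BB[0]000   read 0 → write 1, move ←, go to q3
q3 | B[B]1000   read B → write 1, move →, go to q3
q3 | B1[1]000   read 1 → write B, move ←, go to q1
q1 | B[1]B000   read 1 → write 0, move ←, go to q2
q2 | [B]0B000   read B → write 0, move →, go to q1
q1 | 0[0]B000   read 0 → write 1, move →, go to q1
q1 | 01[B]000   read B → write 1, move →, go to q3
q3 | 011[0]00   read 0 → write 1, move →, go to q2
q2 | 0111[0]0   read 0 → write 1, move ←, go to q3
q3 | 011[1]10   read 1 → write B, move ←, go to q1
q1 | 01[1]B10   read 1 → write 0, move ←, go to q2
q2 | 0[1]0B10   read 1 → write 0, move →, go to q0
q0 | 00[0]B10
M halts after 15 transitions.

15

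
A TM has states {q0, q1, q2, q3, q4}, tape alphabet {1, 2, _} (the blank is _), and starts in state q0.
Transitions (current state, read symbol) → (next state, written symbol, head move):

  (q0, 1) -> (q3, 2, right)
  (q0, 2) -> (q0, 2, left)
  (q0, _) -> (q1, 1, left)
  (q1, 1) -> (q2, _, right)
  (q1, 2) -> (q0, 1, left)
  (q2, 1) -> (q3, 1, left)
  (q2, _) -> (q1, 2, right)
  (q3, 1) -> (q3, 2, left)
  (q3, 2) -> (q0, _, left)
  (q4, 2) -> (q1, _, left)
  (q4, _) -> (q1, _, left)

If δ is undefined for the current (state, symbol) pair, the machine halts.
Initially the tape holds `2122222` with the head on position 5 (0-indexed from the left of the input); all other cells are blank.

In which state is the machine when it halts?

q0 | __21222[2]2   read 2 → write 2, move left, go to q0
q0 | __2122[2]22   read 2 → write 2, move left, go to q0
q0 | __212[2]222   read 2 → write 2, move left, go to q0
q0 | __21[2]2222   read 2 → write 2, move left, go to q0
q0 | __2[1]22222   read 1 → write 2, move right, go to q3
q3 | __22[2]2222   read 2 → write _, move left, go to q0
q0 | __2[2]_2222   read 2 → write 2, move left, go to q0
q0 | __[2]2_2222   read 2 → write 2, move left, go to q0
q0 | _[_]22_2222   read _ → write 1, move left, go to q1
q1 | [_]122_2222
No transition is defined for (q1, _); M halts in state q1.

q1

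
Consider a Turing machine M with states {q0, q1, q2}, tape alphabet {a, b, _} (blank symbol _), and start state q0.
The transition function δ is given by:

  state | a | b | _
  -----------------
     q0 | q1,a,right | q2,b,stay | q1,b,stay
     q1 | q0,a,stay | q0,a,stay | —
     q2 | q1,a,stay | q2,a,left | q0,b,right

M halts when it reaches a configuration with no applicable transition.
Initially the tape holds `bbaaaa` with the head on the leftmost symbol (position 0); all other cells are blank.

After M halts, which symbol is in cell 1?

state=q0 head=0 tape=_[b]baaaa_   (q0,b)→(q2,b,stay)
state=q2 head=0 tape=_[b]baaaa_   (q2,b)→(q2,a,left)
state=q2 head=-1 tape=[_]abaaaa_   (q2,_)→(q0,b,right)
state=q0 head=0 tape=b[a]baaaa_   (q0,a)→(q1,a,right)
state=q1 head=1 tape=ba[b]aaaa_   (q1,b)→(q0,a,stay)
state=q0 head=1 tape=ba[a]aaaa_   (q0,a)→(q1,a,right)
state=q1 head=2 tape=baa[a]aaa_   (q1,a)→(q0,a,stay)
state=q0 head=2 tape=baa[a]aaa_   (q0,a)→(q1,a,right)
state=q1 head=3 tape=baaa[a]aa_   (q1,a)→(q0,a,stay)
state=q0 head=3 tape=baaa[a]aa_   (q0,a)→(q1,a,right)
state=q1 head=4 tape=baaaa[a]a_   (q1,a)→(q0,a,stay)
state=q0 head=4 tape=baaaa[a]a_   (q0,a)→(q1,a,right)
state=q1 head=5 tape=baaaaa[a]_   (q1,a)→(q0,a,stay)
state=q0 head=5 tape=baaaaa[a]_   (q0,a)→(q1,a,right)
state=q1 head=6 tape=baaaaaa[_]
Cell 1 holds a when M halts.

a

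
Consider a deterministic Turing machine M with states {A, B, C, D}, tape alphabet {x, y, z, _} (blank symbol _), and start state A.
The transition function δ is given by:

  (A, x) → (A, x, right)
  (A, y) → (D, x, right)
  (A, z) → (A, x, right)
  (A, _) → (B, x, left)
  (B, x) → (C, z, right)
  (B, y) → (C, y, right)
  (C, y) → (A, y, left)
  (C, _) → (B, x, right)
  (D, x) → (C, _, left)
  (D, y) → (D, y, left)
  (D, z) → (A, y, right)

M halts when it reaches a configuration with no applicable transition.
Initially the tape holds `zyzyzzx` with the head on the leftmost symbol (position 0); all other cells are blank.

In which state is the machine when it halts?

A | [z]yzyzzx_   read z → write x, move right, go to A
A | x[y]zyzzx_   read y → write x, move right, go to D
D | xx[z]yzzx_   read z → write y, move right, go to A
A | xxy[y]zzx_   read y → write x, move right, go to D
D | xxyx[z]zx_   read z → write y, move right, go to A
A | xxyxy[z]x_   read z → write x, move right, go to A
A | xxyxyx[x]_   read x → write x, move right, go to A
A | xxyxyxx[_]   read _ → write x, move left, go to B
B | xxyxyx[x]x   read x → write z, move right, go to C
C | xxyxyxz[x]
No transition is defined for (C, x); M halts in state C.

C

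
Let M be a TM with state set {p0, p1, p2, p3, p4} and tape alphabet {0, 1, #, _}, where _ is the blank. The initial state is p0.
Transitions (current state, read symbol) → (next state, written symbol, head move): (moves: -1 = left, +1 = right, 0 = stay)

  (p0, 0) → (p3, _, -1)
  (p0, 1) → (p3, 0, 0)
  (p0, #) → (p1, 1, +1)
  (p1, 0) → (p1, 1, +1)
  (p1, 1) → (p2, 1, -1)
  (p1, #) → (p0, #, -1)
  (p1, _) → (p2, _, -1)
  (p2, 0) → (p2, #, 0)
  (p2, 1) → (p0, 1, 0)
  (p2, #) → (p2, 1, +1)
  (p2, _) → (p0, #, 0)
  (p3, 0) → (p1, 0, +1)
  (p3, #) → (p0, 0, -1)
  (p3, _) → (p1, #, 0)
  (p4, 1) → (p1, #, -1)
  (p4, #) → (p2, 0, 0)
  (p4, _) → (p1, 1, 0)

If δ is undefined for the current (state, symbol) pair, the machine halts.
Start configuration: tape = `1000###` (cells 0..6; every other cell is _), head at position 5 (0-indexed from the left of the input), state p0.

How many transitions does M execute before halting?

state=p0 head=5 tape=1000#[#]#   (p0,#)→(p1,1,+1)
state=p1 head=6 tape=1000#1[#]   (p1,#)→(p0,#,-1)
state=p0 head=5 tape=1000#[1]#   (p0,1)→(p3,0,0)
state=p3 head=5 tape=1000#[0]#   (p3,0)→(p1,0,+1)
state=p1 head=6 tape=1000#0[#]   (p1,#)→(p0,#,-1)
state=p0 head=5 tape=1000#[0]#   (p0,0)→(p3,_,-1)
state=p3 head=4 tape=1000[#]_#   (p3,#)→(p0,0,-1)
state=p0 head=3 tape=100[0]0_#   (p0,0)→(p3,_,-1)
state=p3 head=2 tape=10[0]_0_#   (p3,0)→(p1,0,+1)
state=p1 head=3 tape=100[_]0_#   (p1,_)→(p2,_,-1)
state=p2 head=2 tape=10[0]_0_#   (p2,0)→(p2,#,0)
state=p2 head=2 tape=10[#]_0_#   (p2,#)→(p2,1,+1)
state=p2 head=3 tape=101[_]0_#   (p2,_)→(p0,#,0)
state=p0 head=3 tape=101[#]0_#   (p0,#)→(p1,1,+1)
state=p1 head=4 tape=1011[0]_#   (p1,0)→(p1,1,+1)
state=p1 head=5 tape=10111[_]#   (p1,_)→(p2,_,-1)
state=p2 head=4 tape=1011[1]_#   (p2,1)→(p0,1,0)
state=p0 head=4 tape=1011[1]_#   (p0,1)→(p3,0,0)
state=p3 head=4 tape=1011[0]_#   (p3,0)→(p1,0,+1)
state=p1 head=5 tape=10110[_]#   (p1,_)→(p2,_,-1)
state=p2 head=4 tape=1011[0]_#   (p2,0)→(p2,#,0)
state=p2 head=4 tape=1011[#]_#   (p2,#)→(p2,1,+1)
state=p2 head=5 tape=10111[_]#   (p2,_)→(p0,#,0)
state=p0 head=5 tape=10111[#]#   (p0,#)→(p1,1,+1)
state=p1 head=6 tape=101111[#]   (p1,#)→(p0,#,-1)
state=p0 head=5 tape=10111[1]#   (p0,1)→(p3,0,0)
state=p3 head=5 tape=10111[0]#   (p3,0)→(p1,0,+1)
state=p1 head=6 tape=101110[#]   (p1,#)→(p0,#,-1)
state=p0 head=5 tape=10111[0]#   (p0,0)→(p3,_,-1)
state=p3 head=4 tape=1011[1]_#
M halts after 29 transitions.

29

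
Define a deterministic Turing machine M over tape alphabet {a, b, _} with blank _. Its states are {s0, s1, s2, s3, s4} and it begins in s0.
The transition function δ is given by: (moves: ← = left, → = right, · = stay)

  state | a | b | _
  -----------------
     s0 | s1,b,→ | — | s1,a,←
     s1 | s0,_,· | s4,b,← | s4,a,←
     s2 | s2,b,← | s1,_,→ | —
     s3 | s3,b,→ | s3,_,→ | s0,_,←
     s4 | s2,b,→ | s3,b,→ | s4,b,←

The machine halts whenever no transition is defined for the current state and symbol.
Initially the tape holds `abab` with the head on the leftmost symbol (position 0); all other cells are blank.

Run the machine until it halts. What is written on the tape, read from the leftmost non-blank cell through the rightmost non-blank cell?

s0 | [a]bab_   read a → write b, move →, go to s1
s1 | b[b]ab_   read b → write b, move ←, go to s4
s4 | [b]bab_   read b → write b, move →, go to s3
s3 | b[b]ab_   read b → write _, move →, go to s3
s3 | b_[a]b_   read a → write b, move →, go to s3
s3 | b_b[b]_   read b → write _, move →, go to s3
s3 | b_b_[_]   read _ → write _, move ←, go to s0
s0 | b_b[_]_   read _ → write a, move ←, go to s1
s1 | b_[b]a_   read b → write b, move ←, go to s4
s4 | b[_]ba_   read _ → write b, move ←, go to s4
s4 | [b]bba_   read b → write b, move →, go to s3
s3 | b[b]ba_   read b → write _, move →, go to s3
s3 | b_[b]a_   read b → write _, move →, go to s3
s3 | b__[a]_   read a → write b, move →, go to s3
s3 | b__b[_]   read _ → write _, move ←, go to s0
s0 | b__[b]_
The non-blank tape span at halt is b__b.

b__b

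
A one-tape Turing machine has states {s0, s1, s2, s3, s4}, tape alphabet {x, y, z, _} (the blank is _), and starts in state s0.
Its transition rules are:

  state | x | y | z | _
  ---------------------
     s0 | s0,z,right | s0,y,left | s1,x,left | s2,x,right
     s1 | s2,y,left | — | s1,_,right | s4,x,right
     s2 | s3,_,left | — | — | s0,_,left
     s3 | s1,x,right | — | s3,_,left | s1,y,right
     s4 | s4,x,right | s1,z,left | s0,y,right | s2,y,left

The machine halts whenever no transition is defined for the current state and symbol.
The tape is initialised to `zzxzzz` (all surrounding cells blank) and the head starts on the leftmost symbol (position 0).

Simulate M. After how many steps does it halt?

19

state=s0 head=0 tape=___[z]zxzzz   (s0,z)→(s1,x,left)
state=s1 head=-1 tape=__[_]xzxzzz   (s1,_)→(s4,x,right)
state=s4 head=0 tape=__x[x]zxzzz   (s4,x)→(s4,x,right)
state=s4 head=1 tape=__xx[z]xzzz   (s4,z)→(s0,y,right)
state=s0 head=2 tape=__xxy[x]zzz   (s0,x)→(s0,z,right)
state=s0 head=3 tape=__xxyz[z]zz   (s0,z)→(s1,x,left)
state=s1 head=2 tape=__xxy[z]xzz   (s1,z)→(s1,_,right)
state=s1 head=3 tape=__xxy_[x]zz   (s1,x)→(s2,y,left)
state=s2 head=2 tape=__xxy[_]yzz   (s2,_)→(s0,_,left)
state=s0 head=1 tape=__xx[y]_yzz   (s0,y)→(s0,y,left)
state=s0 head=0 tape=__x[x]y_yzz   (s0,x)→(s0,z,right)
state=s0 head=1 tape=__xz[y]_yzz   (s0,y)→(s0,y,left)
state=s0 head=0 tape=__x[z]y_yzz   (s0,z)→(s1,x,left)
state=s1 head=-1 tape=__[x]xy_yzz   (s1,x)→(s2,y,left)
state=s2 head=-2 tape=_[_]yxy_yzz   (s2,_)→(s0,_,left)
state=s0 head=-3 tape=[_]_yxy_yzz   (s0,_)→(s2,x,right)
state=s2 head=-2 tape=x[_]yxy_yzz   (s2,_)→(s0,_,left)
state=s0 head=-3 tape=[x]_yxy_yzz   (s0,x)→(s0,z,right)
state=s0 head=-2 tape=z[_]yxy_yzz   (s0,_)→(s2,x,right)
state=s2 head=-1 tape=zx[y]xy_yzz
M halts after 19 transitions.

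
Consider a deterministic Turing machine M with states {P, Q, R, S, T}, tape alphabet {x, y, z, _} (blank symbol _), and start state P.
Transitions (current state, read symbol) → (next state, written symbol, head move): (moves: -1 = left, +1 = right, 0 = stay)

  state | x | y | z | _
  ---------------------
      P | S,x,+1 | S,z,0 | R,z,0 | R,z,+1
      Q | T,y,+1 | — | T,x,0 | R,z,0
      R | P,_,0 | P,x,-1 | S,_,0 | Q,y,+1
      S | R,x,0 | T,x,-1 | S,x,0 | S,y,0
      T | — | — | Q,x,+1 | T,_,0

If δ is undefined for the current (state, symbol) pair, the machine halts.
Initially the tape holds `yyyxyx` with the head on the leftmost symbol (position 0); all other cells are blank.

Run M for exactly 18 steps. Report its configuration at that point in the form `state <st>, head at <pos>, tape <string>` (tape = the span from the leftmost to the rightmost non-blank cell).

P | _[y]yyxyx   read y → write z, move 0, go to S
S | _[z]yyxyx   read z → write x, move 0, go to S
S | _[x]yyxyx   read x → write x, move 0, go to R
R | _[x]yyxyx   read x → write _, move 0, go to P
P | _[_]yyxyx   read _ → write z, move +1, go to R
R | _z[y]yxyx   read y → write x, move -1, go to P
P | _[z]xyxyx   read z → write z, move 0, go to R
R | _[z]xyxyx   read z → write _, move 0, go to S
S | _[_]xyxyx   read _ → write y, move 0, go to S
S | _[y]xyxyx   read y → write x, move -1, go to T
T | [_]xxyxyx   read _ → write _, move 0, go to T
T | [_]xxyxyx   read _ → write _, move 0, go to T
T | [_]xxyxyx   read _ → write _, move 0, go to T
T | [_]xxyxyx   read _ → write _, move 0, go to T
T | [_]xxyxyx   read _ → write _, move 0, go to T
T | [_]xxyxyx   read _ → write _, move 0, go to T
T | [_]xxyxyx   read _ → write _, move 0, go to T
T | [_]xxyxyx   read _ → write _, move 0, go to T
T | [_]xxyxyx
After 18 steps: state T, head at -1, tape xxyxyx.

state T, head at -1, tape xxyxyx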